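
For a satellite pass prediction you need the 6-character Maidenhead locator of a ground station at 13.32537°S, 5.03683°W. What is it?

IH76lq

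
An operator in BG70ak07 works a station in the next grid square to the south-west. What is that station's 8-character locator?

BG60xk96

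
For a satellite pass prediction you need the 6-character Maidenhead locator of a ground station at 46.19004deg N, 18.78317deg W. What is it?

IN06oe

Add 180° to longitude and 90° to latitude: 161.2168, 136.1900.
Field: lon ⌊161.2168/20⌋ = 8 → I; lat ⌊136.1900/10⌋ = 13 → N.
Square: lon ⌊1.2168/2⌋ = 0; lat ⌊6.1900/1⌋ = 6.
Subsquare: lon ⌊1.2168/0.0833333⌋ = 14 → o; lat ⌊0.1900/0.0416667⌋ = 4 → e.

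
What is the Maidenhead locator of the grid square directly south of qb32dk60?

QB32dj69

Latitude extended square 0; −1 → -1, wraps to 9, carry into subsquare.
Latitude subsquare k = 10; −1 → 9 = j.
The longitude characters are unchanged.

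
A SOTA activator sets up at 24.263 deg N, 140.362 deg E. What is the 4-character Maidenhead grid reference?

Add 180° to longitude and 90° to latitude: 320.36, 114.26.
Field: lon ⌊320.36/20⌋ = 16 → Q; lat ⌊114.26/10⌋ = 11 → L.
Square: lon ⌊0.36/2⌋ = 0; lat ⌊4.26/1⌋ = 4.

QL04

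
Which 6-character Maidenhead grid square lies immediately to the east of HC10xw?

Longitude subsquare x = 23; +1 → 24, wraps to 0 = a, carry into square.
Longitude square 1; +1 → 2.
The latitude characters are unchanged.

HC20aw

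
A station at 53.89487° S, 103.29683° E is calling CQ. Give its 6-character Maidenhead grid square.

Add 180° to longitude and 90° to latitude: 283.2968, 36.1051.
Field: lon ⌊283.2968/20⌋ = 14 → O; lat ⌊36.1051/10⌋ = 3 → D.
Square: lon ⌊3.2968/2⌋ = 1; lat ⌊6.1051/1⌋ = 6.
Subsquare: lon ⌊1.2968/0.0833333⌋ = 15 → p; lat ⌊0.1051/0.0416667⌋ = 2 → c.

OD16pc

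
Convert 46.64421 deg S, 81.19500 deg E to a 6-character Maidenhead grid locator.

NE03oi

Shift to the Maidenhead origin (180°W, 90°S): lon 261.1950, lat 43.3558.
Field (20°×10°, letters A–R): lon ⌊261.1950/20⌋ = 13 → N; lat ⌊43.3558/10⌋ = 4 → E.
Square (2°×1°, digits 0–9): lon ⌊1.1950/2⌋ = 0; lat ⌊3.3558/1⌋ = 3.
Subsquare (5′×2.5′, letters a–x): lon ⌊1.1950/0.0833333⌋ = 14 → o; lat ⌊0.3558/0.0416667⌋ = 8 → i.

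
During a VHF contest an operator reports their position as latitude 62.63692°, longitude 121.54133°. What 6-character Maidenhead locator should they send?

Shift to the Maidenhead origin (180°W, 90°S): lon 301.5413, lat 152.6369.
Field (20°×10°, letters A–R): 301.5413/20 → 15 → P, 152.6369/10 → 15 → P; chars PP.
Square (2°×1°, digits 0–9): 1.5413/2 → 0, 2.6369/1 → 2; chars 02.
Subsquare (5′×2.5′, letters a–x): 1.5413/0.0833333 → 18 → s, 0.6369/0.0416667 → 15 → p; chars sp.

PP02sp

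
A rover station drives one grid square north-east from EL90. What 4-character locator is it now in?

FL01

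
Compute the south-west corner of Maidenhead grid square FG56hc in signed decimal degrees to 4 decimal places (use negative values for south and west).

-23.9167, -69.4167

Field F=5, G=6: +5·20° lon, +6·10° lat → SW at lon -80°, lat -30°.
Square 5, 6: +5·2° lon, +6·1° lat → SW at lon -70°, lat -24°.
Subsquare h=7, c=2: +7·0.0833333° lon, +2·0.0416667° lat → SW at lon -69.4167°, lat -23.9167°.
latitude -23.9167, longitude -69.4167.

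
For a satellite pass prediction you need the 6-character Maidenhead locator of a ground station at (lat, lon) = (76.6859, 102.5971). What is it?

Shift to the Maidenhead origin (180°W, 90°S): lon 282.5971, lat 166.6859.
Field: 282.5971/20 → 14 → O, 166.6859/10 → 16 → Q; chars OQ.
Square: 2.5971/2 → 1, 6.6859/1 → 6; chars 16.
Subsquare: 0.5971/0.0833333 → 7 → h, 0.6859/0.0416667 → 16 → q; chars hq.

OQ16hq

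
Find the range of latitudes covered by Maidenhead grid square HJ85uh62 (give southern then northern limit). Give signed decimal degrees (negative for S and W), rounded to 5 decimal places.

5.30000, 5.30417

Field H=7, J=9: +7·20° lon, +9·10° lat → SW at lon -40°, lat 0°.
Square 8, 5: +8·2° lon, +5·1° lat → SW at lon -24°, lat 5°.
Subsquare u=20, h=7: +20·0.0833333° lon, +7·0.0416667° lat → SW at lon -22.3333°, lat 5.29167°.
Extended square 6, 2: +6·0.00833333° lon, +2·0.00416667° lat → SW at lon -22.2833°, lat 5.3°.
Cell spans 0.00833333° lon × 0.00416667° lat.
south 5.30000, north 5.30417.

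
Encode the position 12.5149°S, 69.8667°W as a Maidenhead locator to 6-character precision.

Add 180° to longitude and 90° to latitude: 110.1333, 77.4851.
Field: 110.1333/20 → 5 → F, 77.4851/10 → 7 → H; chars FH.
Square: 10.1333/2 → 5, 7.4851/1 → 7; chars 57.
Subsquare: 0.1333/0.0833333 → 1 → b, 0.4851/0.0416667 → 11 → l; chars bl.

FH57bl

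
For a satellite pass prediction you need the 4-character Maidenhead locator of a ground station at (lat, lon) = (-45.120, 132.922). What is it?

PE64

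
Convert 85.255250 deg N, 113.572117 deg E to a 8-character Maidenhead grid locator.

OR65sg81

Add 180° to longitude and 90° to latitude: 293.57212, 175.25525.
Field (20°×10°, letters A–R): 293.57212/20 → 14 → O, 175.25525/10 → 17 → R; chars OR.
Square (2°×1°, digits 0–9): 13.57212/2 → 6, 5.25525/1 → 5; chars 65.
Subsquare (5′×2.5′, letters a–x): 1.57212/0.0833333 → 18 → s, 0.25525/0.0416667 → 6 → g; chars sg.
Extended square (30″×15″, digits 0–9): 0.07212/0.00833333 → 8, 0.00525/0.00416667 → 1; chars 81.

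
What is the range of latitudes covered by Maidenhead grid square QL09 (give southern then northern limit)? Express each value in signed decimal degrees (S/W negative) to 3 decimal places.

Field Q=16, L=11: +16·20° lon, +11·10° lat → SW at lon 140°, lat 20°.
Square 0, 9: +0·2° lon, +9·1° lat → SW at lon 140°, lat 29°.
Cell spans 2° lon × 1° lat.
south 29.000, north 30.000.

29.000, 30.000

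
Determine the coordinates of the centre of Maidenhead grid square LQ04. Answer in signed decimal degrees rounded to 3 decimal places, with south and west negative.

74.500, 41.000

Field L=11, Q=16: +11·20° lon, +16·10° lat → SW at lon 40°, lat 70°.
Square 0, 4: +0·2° lon, +4·1° lat → SW at lon 40°, lat 74°.
Cell spans 2° lon × 1° lat. Centre is SW corner plus half of each.
latitude 74.500, longitude 41.000.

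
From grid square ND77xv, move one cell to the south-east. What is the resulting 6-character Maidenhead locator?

Longitude subsquare x = 23; +1 → 24, wraps to 0 = a, carry into square.
Longitude square 7; +1 → 8.
Latitude subsquare v = 21; −1 → 20 = u.

ND87au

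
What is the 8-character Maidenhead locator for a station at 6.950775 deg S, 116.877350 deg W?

DI13nb41

Add 180° to longitude and 90° to latitude: 63.12265, 83.04923.
Field: lon ⌊63.12265/20⌋ = 3 → D; lat ⌊83.04923/10⌋ = 8 → I.
Square: lon ⌊3.12265/2⌋ = 1; lat ⌊3.04923/1⌋ = 3.
Subsquare: lon ⌊1.12265/0.0833333⌋ = 13 → n; lat ⌊0.04923/0.0416667⌋ = 1 → b.
Extended square: lon ⌊0.03932/0.00833333⌋ = 4; lat ⌊0.00756/0.00416667⌋ = 1.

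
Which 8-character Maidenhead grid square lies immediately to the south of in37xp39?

Latitude extended square 9; −1 → 8.
The longitude characters are unchanged.

IN37xp38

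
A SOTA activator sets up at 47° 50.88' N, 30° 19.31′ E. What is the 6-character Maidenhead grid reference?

KN57du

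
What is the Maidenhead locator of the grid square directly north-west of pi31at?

PI21xu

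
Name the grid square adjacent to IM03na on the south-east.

Longitude subsquare n = 13; +1 → 14 = o.
Latitude subsquare a = 0; −1 → -1, wraps to 23 = x, carry into square.
Latitude square 3; −1 → 2.

IM02ox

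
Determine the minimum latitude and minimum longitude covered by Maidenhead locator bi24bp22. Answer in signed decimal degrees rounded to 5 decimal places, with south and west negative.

Field B=1, I=8: +1·20° lon, +8·10° lat → SW at lon -160°, lat -10°.
Square 2, 4: +2·2° lon, +4·1° lat → SW at lon -156°, lat -6°.
Subsquare b=1, p=15: +1·0.0833333° lon, +15·0.0416667° lat → SW at lon -155.917°, lat -5.375°.
Extended square 2, 2: +2·0.00833333° lon, +2·0.00416667° lat → SW at lon -155.9°, lat -5.36667°.
latitude -5.36667, longitude -155.90000.

-5.36667, -155.90000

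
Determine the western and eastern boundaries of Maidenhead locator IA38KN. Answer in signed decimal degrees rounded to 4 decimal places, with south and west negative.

Field I=8, A=0: +8·20° lon, +0·10° lat → SW at lon -20°, lat -90°.
Square 3, 8: +3·2° lon, +8·1° lat → SW at lon -14°, lat -82°.
Subsquare k=10, n=13: +10·0.0833333° lon, +13·0.0416667° lat → SW at lon -13.1667°, lat -81.4583°.
Cell spans 0.0833333° lon × 0.0416667° lat.
west -13.1667, east -13.0833.

-13.1667, -13.0833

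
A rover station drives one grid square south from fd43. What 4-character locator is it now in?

Latitude square 3; −1 → 2.
The longitude characters are unchanged.

FD42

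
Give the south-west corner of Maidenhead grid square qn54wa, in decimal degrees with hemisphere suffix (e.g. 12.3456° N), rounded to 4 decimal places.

44.0000° N, 151.8333° E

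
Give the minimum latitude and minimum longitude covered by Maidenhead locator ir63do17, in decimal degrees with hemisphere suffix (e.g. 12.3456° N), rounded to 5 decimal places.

83.61250° N, 7.74167° W

Field I=8, R=17: +8·20° lon, +17·10° lat → SW at lon -20°, lat 80°.
Square 6, 3: +6·2° lon, +3·1° lat → SW at lon -8°, lat 83°.
Subsquare d=3, o=14: +3·0.0833333° lon, +14·0.0416667° lat → SW at lon -7.75°, lat 83.5833°.
Extended square 1, 7: +1·0.00833333° lon, +7·0.00416667° lat → SW at lon -7.74167°, lat 83.6125°.
latitude 83.61250° N, longitude 7.74167° W.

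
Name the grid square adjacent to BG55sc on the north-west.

BG55rd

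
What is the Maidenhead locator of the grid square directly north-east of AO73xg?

Longitude subsquare x = 23; +1 → 24, wraps to 0 = a, carry into square.
Longitude square 7; +1 → 8.
Latitude subsquare g = 6; +1 → 7 = h.

AO83ah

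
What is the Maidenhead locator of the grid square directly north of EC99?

ED90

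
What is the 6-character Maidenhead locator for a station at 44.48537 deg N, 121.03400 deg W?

CN94ll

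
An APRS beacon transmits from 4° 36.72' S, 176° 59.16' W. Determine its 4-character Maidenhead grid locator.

Offset from 180°W / 90°S: lon 3.01°, lat 85.39°.
Field: lon ⌊3.01/20⌋ = 0 → A; lat ⌊85.39/10⌋ = 8 → I.
Square: lon ⌊3.01/2⌋ = 1; lat ⌊5.39/1⌋ = 5.

AI15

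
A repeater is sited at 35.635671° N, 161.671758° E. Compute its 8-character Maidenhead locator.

Offset from 180°W / 90°S: lon 341.67176°, lat 125.63567°.
Field: lon ⌊341.67176/20⌋ = 17 → R; lat ⌊125.63567/10⌋ = 12 → M.
Square: lon ⌊1.67176/2⌋ = 0; lat ⌊5.63567/1⌋ = 5.
Subsquare: lon ⌊1.67176/0.0833333⌋ = 20 → u; lat ⌊0.63567/0.0416667⌋ = 15 → p.
Extended square: lon ⌊0.00509/0.00833333⌋ = 0; lat ⌊0.01067/0.00416667⌋ = 2.

RM05up02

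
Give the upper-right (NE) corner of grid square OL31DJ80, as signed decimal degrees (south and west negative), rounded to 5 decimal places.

21.37917, 106.32500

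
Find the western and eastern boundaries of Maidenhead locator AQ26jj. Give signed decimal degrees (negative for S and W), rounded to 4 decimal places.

-175.2500, -175.1667

Field A=0, Q=16: +0·20° lon, +16·10° lat → SW at lon -180°, lat 70°.
Square 2, 6: +2·2° lon, +6·1° lat → SW at lon -176°, lat 76°.
Subsquare j=9, j=9: +9·0.0833333° lon, +9·0.0416667° lat → SW at lon -175.25°, lat 76.375°.
Cell spans 0.0833333° lon × 0.0416667° lat.
west -175.2500, east -175.1667.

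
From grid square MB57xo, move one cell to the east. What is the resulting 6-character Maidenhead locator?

Longitude subsquare x = 23; +1 → 24, wraps to 0 = a, carry into square.
Longitude square 5; +1 → 6.
The latitude characters are unchanged.

MB67ao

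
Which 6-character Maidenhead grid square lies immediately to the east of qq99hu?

Longitude subsquare h = 7; +1 → 8 = i.
The latitude characters are unchanged.

QQ99iu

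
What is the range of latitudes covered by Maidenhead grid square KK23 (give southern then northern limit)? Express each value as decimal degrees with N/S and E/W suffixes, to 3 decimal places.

Field K=10, K=10: +10·20° lon, +10·10° lat → SW at lon 20°, lat 10°.
Square 2, 3: +2·2° lon, +3·1° lat → SW at lon 24°, lat 13°.
Cell spans 2° lon × 1° lat.
south 13.000° N, north 14.000° N.

13.000° N, 14.000° N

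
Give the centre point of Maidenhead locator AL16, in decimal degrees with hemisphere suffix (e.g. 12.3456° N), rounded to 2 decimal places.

26.50° N, 177.00° W

Field A=0, L=11: +0·20° lon, +11·10° lat → SW at lon -180°, lat 20°.
Square 1, 6: +1·2° lon, +6·1° lat → SW at lon -178°, lat 26°.
Cell spans 2° lon × 1° lat. Centre is SW corner plus half of each.
latitude 26.50° N, longitude 177.00° W.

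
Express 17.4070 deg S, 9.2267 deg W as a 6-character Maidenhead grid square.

IH52jo

Offset from 180°W / 90°S: lon 170.7733°, lat 72.5930°.
Field: lon ⌊170.7733/20⌋ = 8 → I; lat ⌊72.5930/10⌋ = 7 → H.
Square: lon ⌊10.7733/2⌋ = 5; lat ⌊2.5930/1⌋ = 2.
Subsquare: lon ⌊0.7733/0.0833333⌋ = 9 → j; lat ⌊0.5930/0.0416667⌋ = 14 → o.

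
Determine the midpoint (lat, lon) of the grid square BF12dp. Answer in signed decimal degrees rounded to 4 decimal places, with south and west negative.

Field B=1, F=5: +1·20° lon, +5·10° lat → SW at lon -160°, lat -40°.
Square 1, 2: +1·2° lon, +2·1° lat → SW at lon -158°, lat -38°.
Subsquare d=3, p=15: +3·0.0833333° lon, +15·0.0416667° lat → SW at lon -157.75°, lat -37.375°.
Cell spans 0.0833333° lon × 0.0416667° lat. Centre is SW corner plus half of each.
latitude -37.3542, longitude -157.7083.

-37.3542, -157.7083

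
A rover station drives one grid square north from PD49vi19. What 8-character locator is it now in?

PD49vj10

Latitude extended square 9; +1 → 10, wraps to 0, carry into subsquare.
Latitude subsquare i = 8; +1 → 9 = j.
The longitude characters are unchanged.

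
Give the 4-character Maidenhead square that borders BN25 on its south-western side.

BN14

Longitude square 2; −1 → 1.
Latitude square 5; −1 → 4.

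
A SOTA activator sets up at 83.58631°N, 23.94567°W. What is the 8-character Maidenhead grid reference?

Add 180° to longitude and 90° to latitude: 156.05433, 173.58631.
Field: lon ⌊156.05433/20⌋ = 7 → H; lat ⌊173.58631/10⌋ = 17 → R.
Square: lon ⌊16.05433/2⌋ = 8; lat ⌊3.58631/1⌋ = 3.
Subsquare: lon ⌊0.05433/0.0833333⌋ = 0 → a; lat ⌊0.58631/0.0416667⌋ = 14 → o.
Extended square: lon ⌊0.05433/0.00833333⌋ = 6; lat ⌊0.00298/0.00416667⌋ = 0.

HR83ao60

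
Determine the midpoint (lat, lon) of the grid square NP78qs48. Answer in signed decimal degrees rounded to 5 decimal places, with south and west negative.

Field N=13, P=15: +13·20° lon, +15·10° lat → SW at lon 80°, lat 60°.
Square 7, 8: +7·2° lon, +8·1° lat → SW at lon 94°, lat 68°.
Subsquare q=16, s=18: +16·0.0833333° lon, +18·0.0416667° lat → SW at lon 95.3333°, lat 68.75°.
Extended square 4, 8: +4·0.00833333° lon, +8·0.00416667° lat → SW at lon 95.3667°, lat 68.7833°.
Cell spans 0.00833333° lon × 0.00416667° lat. Centre is SW corner plus half of each.
latitude 68.78542, longitude 95.37083.

68.78542, 95.37083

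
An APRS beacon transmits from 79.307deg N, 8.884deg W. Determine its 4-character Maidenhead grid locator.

IQ59

Add 180° to longitude and 90° to latitude: 171.12, 169.31.
Field (20°×10°, letters A–R): lon ⌊171.12/20⌋ = 8 → I; lat ⌊169.31/10⌋ = 16 → Q.
Square (2°×1°, digits 0–9): lon ⌊11.12/2⌋ = 5; lat ⌊9.31/1⌋ = 9.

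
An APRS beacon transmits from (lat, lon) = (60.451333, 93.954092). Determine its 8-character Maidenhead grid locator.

NP60xk48

Offset from 180°W / 90°S: lon 273.95409°, lat 150.45133°.
Field: lon ⌊273.95409/20⌋ = 13 → N; lat ⌊150.45133/10⌋ = 15 → P.
Square: lon ⌊13.95409/2⌋ = 6; lat ⌊0.45133/1⌋ = 0.
Subsquare: lon ⌊1.95409/0.0833333⌋ = 23 → x; lat ⌊0.45133/0.0416667⌋ = 10 → k.
Extended square: lon ⌊0.03743/0.00833333⌋ = 4; lat ⌊0.03467/0.00416667⌋ = 8.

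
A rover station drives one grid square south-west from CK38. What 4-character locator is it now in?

Longitude square 3; −1 → 2.
Latitude square 8; −1 → 7.

CK27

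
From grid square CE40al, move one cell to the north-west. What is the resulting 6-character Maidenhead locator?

CE30xm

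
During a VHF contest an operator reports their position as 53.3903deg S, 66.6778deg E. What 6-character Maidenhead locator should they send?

MD36io

Shift to the Maidenhead origin (180°W, 90°S): lon 246.6778, lat 36.6097.
Field: 246.6778/20 → 12 → M, 36.6097/10 → 3 → D; chars MD.
Square: 6.6778/2 → 3, 6.6097/1 → 6; chars 36.
Subsquare: 0.6778/0.0833333 → 8 → i, 0.6097/0.0416667 → 14 → o; chars io.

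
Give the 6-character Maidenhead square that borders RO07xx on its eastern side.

Longitude subsquare x = 23; +1 → 24, wraps to 0 = a, carry into square.
Longitude square 0; +1 → 1.
The latitude characters are unchanged.

RO17ax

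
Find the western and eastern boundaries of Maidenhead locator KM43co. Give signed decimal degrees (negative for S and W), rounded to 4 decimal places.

28.1667, 28.2500

Field K=10, M=12: +10·20° lon, +12·10° lat → SW at lon 20°, lat 30°.
Square 4, 3: +4·2° lon, +3·1° lat → SW at lon 28°, lat 33°.
Subsquare c=2, o=14: +2·0.0833333° lon, +14·0.0416667° lat → SW at lon 28.1667°, lat 33.5833°.
Cell spans 0.0833333° lon × 0.0416667° lat.
west 28.1667, east 28.2500.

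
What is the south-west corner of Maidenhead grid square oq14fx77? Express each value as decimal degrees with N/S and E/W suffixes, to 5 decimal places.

Field O=14, Q=16: +14·20° lon, +16·10° lat → SW at lon 100°, lat 70°.
Square 1, 4: +1·2° lon, +4·1° lat → SW at lon 102°, lat 74°.
Subsquare f=5, x=23: +5·0.0833333° lon, +23·0.0416667° lat → SW at lon 102.417°, lat 74.9583°.
Extended square 7, 7: +7·0.00833333° lon, +7·0.00416667° lat → SW at lon 102.475°, lat 74.9875°.
latitude 74.98750° N, longitude 102.47500° E.

74.98750° N, 102.47500° E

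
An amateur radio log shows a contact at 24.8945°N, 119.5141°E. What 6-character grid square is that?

OL94sv

Add 180° to longitude and 90° to latitude: 299.5141, 114.8945.
Field (20°×10°, letters A–R): 299.5141/20 → 14 → O, 114.8945/10 → 11 → L; chars OL.
Square (2°×1°, digits 0–9): 19.5141/2 → 9, 4.8945/1 → 4; chars 94.
Subsquare (5′×2.5′, letters a–x): 1.5141/0.0833333 → 18 → s, 0.8945/0.0416667 → 21 → v; chars sv.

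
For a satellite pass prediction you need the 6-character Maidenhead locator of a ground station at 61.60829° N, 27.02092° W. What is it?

HP61lo

Add 180° to longitude and 90° to latitude: 152.9791, 151.6083.
Field: 152.9791/20 → 7 → H, 151.6083/10 → 15 → P; chars HP.
Square: 12.9791/2 → 6, 1.6083/1 → 1; chars 61.
Subsquare: 0.9791/0.0833333 → 11 → l, 0.6083/0.0416667 → 14 → o; chars lo.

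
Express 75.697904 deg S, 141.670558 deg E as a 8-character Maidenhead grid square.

QB04uh02

Offset from 180°W / 90°S: lon 321.67056°, lat 14.30210°.
Field: 321.67056/20 → 16 → Q, 14.30210/10 → 1 → B; chars QB.
Square: 1.67056/2 → 0, 4.30210/1 → 4; chars 04.
Subsquare: 1.67056/0.0833333 → 20 → u, 0.30210/0.0416667 → 7 → h; chars uh.
Extended square: 0.00389/0.00833333 → 0, 0.01043/0.00416667 → 2; chars 02.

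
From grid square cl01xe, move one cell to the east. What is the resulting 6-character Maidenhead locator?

Longitude subsquare x = 23; +1 → 24, wraps to 0 = a, carry into square.
Longitude square 0; +1 → 1.
The latitude characters are unchanged.

CL11ae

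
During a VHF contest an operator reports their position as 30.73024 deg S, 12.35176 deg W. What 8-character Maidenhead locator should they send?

IF39tg74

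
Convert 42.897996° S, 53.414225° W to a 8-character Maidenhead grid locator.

GE37hc04

Shift to the Maidenhead origin (180°W, 90°S): lon 126.58577, lat 47.10200.
Field: lon ⌊126.58577/20⌋ = 6 → G; lat ⌊47.10200/10⌋ = 4 → E.
Square: lon ⌊6.58577/2⌋ = 3; lat ⌊7.10200/1⌋ = 7.
Subsquare: lon ⌊0.58577/0.0833333⌋ = 7 → h; lat ⌊0.10200/0.0416667⌋ = 2 → c.
Extended square: lon ⌊0.00244/0.00833333⌋ = 0; lat ⌊0.01867/0.00416667⌋ = 4.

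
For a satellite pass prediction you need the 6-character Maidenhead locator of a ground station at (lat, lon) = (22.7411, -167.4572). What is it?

AL62gr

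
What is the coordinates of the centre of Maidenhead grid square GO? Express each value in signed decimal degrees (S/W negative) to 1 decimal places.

Field G=6, O=14: +6·20° lon, +14·10° lat → SW at lon -60°, lat 50°.
Cell spans 20° lon × 10° lat. Centre is SW corner plus half of each.
latitude 55.0, longitude -50.0.

55.0, -50.0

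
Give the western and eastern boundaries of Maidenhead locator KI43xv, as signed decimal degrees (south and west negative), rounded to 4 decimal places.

Field K=10, I=8: +10·20° lon, +8·10° lat → SW at lon 20°, lat -10°.
Square 4, 3: +4·2° lon, +3·1° lat → SW at lon 28°, lat -7°.
Subsquare x=23, v=21: +23·0.0833333° lon, +21·0.0416667° lat → SW at lon 29.9167°, lat -6.125°.
Cell spans 0.0833333° lon × 0.0416667° lat.
west 29.9167, east 30.0000.

29.9167, 30.0000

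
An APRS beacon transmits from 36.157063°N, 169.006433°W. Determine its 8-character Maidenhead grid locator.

AM56ld97

Offset from 180°W / 90°S: lon 10.99357°, lat 126.15706°.
Field (20°×10°, letters A–R): 10.99357/20 → 0 → A, 126.15706/10 → 12 → M; chars AM.
Square (2°×1°, digits 0–9): 10.99357/2 → 5, 6.15706/1 → 6; chars 56.
Subsquare (5′×2.5′, letters a–x): 0.99357/0.0833333 → 11 → l, 0.15706/0.0416667 → 3 → d; chars ld.
Extended square (30″×15″, digits 0–9): 0.07690/0.00833333 → 9, 0.03206/0.00416667 → 7; chars 97.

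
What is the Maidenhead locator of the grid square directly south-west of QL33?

QL22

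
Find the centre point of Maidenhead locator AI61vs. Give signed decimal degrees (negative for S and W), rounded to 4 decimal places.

-8.2292, -166.2083

Field A=0, I=8: +0·20° lon, +8·10° lat → SW at lon -180°, lat -10°.
Square 6, 1: +6·2° lon, +1·1° lat → SW at lon -168°, lat -9°.
Subsquare v=21, s=18: +21·0.0833333° lon, +18·0.0416667° lat → SW at lon -166.25°, lat -8.25°.
Cell spans 0.0833333° lon × 0.0416667° lat. Centre is SW corner plus half of each.
latitude -8.2292, longitude -166.2083.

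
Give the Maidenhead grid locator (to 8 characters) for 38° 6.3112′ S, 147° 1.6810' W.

BF61lv64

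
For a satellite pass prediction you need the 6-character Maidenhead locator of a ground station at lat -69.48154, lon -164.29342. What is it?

AC70um

Add 180° to longitude and 90° to latitude: 15.7066, 20.5185.
Field (20°×10°, letters A–R): lon ⌊15.7066/20⌋ = 0 → A; lat ⌊20.5185/10⌋ = 2 → C.
Square (2°×1°, digits 0–9): lon ⌊15.7066/2⌋ = 7; lat ⌊0.5185/1⌋ = 0.
Subsquare (5′×2.5′, letters a–x): lon ⌊1.7066/0.0833333⌋ = 20 → u; lat ⌊0.5185/0.0416667⌋ = 12 → m.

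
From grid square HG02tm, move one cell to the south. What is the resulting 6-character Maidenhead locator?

HG02tl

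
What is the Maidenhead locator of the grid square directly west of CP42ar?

CP32xr

Longitude subsquare a = 0; −1 → -1, wraps to 23 = x, carry into square.
Longitude square 4; −1 → 3.
The latitude characters are unchanged.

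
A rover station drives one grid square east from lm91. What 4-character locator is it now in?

Longitude square 9; +1 → 10, wraps to 0, carry into field.
Longitude field L = 11; +1 → 12 = M.
The latitude characters are unchanged.

MM01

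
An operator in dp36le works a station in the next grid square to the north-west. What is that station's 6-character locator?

Longitude subsquare l = 11; −1 → 10 = k.
Latitude subsquare e = 4; +1 → 5 = f.

DP36kf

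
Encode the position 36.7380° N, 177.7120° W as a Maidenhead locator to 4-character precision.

AM16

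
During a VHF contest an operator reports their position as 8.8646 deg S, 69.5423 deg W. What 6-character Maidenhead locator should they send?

FI51fd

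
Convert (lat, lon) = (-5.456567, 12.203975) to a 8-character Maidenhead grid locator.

JI64cn40

Shift to the Maidenhead origin (180°W, 90°S): lon 192.20398, lat 84.54343.
Field: 192.20398/20 → 9 → J, 84.54343/10 → 8 → I; chars JI.
Square: 12.20398/2 → 6, 4.54343/1 → 4; chars 64.
Subsquare: 0.20398/0.0833333 → 2 → c, 0.54343/0.0416667 → 13 → n; chars cn.
Extended square: 0.03731/0.00833333 → 4, 0.00177/0.00416667 → 0; chars 40.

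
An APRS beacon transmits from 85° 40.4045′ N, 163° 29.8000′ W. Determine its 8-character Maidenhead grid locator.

AR85gq01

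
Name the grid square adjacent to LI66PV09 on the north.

Latitude extended square 9; +1 → 10, wraps to 0, carry into subsquare.
Latitude subsquare v = 21; +1 → 22 = w.
The longitude characters are unchanged.

LI66pw00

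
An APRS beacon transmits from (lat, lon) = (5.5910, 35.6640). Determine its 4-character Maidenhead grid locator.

KJ75

Shift to the Maidenhead origin (180°W, 90°S): lon 215.66, lat 95.59.
Field: lon ⌊215.66/20⌋ = 10 → K; lat ⌊95.59/10⌋ = 9 → J.
Square: lon ⌊15.66/2⌋ = 7; lat ⌊5.59/1⌋ = 5.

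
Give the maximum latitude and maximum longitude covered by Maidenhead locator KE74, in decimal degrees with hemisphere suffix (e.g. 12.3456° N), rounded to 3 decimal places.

45.000° S, 36.000° E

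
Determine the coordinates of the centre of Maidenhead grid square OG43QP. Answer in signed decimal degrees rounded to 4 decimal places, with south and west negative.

Field O=14, G=6: +14·20° lon, +6·10° lat → SW at lon 100°, lat -30°.
Square 4, 3: +4·2° lon, +3·1° lat → SW at lon 108°, lat -27°.
Subsquare q=16, p=15: +16·0.0833333° lon, +15·0.0416667° lat → SW at lon 109.333°, lat -26.375°.
Cell spans 0.0833333° lon × 0.0416667° lat. Centre is SW corner plus half of each.
latitude -26.3542, longitude 109.3750.

-26.3542, 109.3750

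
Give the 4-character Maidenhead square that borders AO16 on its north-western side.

Longitude square 1; −1 → 0.
Latitude square 6; +1 → 7.

AO07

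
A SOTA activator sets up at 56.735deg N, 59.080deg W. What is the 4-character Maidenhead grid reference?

GO06

Shift to the Maidenhead origin (180°W, 90°S): lon 120.92, lat 146.74.
Field: 120.92/20 → 6 → G, 146.74/10 → 14 → O; chars GO.
Square: 0.92/2 → 0, 6.74/1 → 6; chars 06.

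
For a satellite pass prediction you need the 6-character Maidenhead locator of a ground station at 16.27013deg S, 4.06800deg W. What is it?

Offset from 180°W / 90°S: lon 175.9320°, lat 73.7299°.
Field: lon ⌊175.9320/20⌋ = 8 → I; lat ⌊73.7299/10⌋ = 7 → H.
Square: lon ⌊15.9320/2⌋ = 7; lat ⌊3.7299/1⌋ = 3.
Subsquare: lon ⌊1.9320/0.0833333⌋ = 23 → x; lat ⌊0.7299/0.0416667⌋ = 17 → r.

IH73xr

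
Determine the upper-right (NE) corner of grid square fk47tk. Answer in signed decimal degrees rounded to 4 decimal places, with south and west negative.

Field F=5, K=10: +5·20° lon, +10·10° lat → SW at lon -80°, lat 10°.
Square 4, 7: +4·2° lon, +7·1° lat → SW at lon -72°, lat 17°.
Subsquare t=19, k=10: +19·0.0833333° lon, +10·0.0416667° lat → SW at lon -70.4167°, lat 17.4167°.
Cell spans 0.0833333° lon × 0.0416667° lat. NE corner is SW corner plus one full cell.
latitude 17.4583, longitude -70.3333.

17.4583, -70.3333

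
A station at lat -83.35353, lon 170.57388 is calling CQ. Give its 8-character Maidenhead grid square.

RA56gp85

Add 180° to longitude and 90° to latitude: 350.57388, 6.64647.
Field: lon ⌊350.57388/20⌋ = 17 → R; lat ⌊6.64647/10⌋ = 0 → A.
Square: lon ⌊10.57388/2⌋ = 5; lat ⌊6.64647/1⌋ = 6.
Subsquare: lon ⌊0.57388/0.0833333⌋ = 6 → g; lat ⌊0.64647/0.0416667⌋ = 15 → p.
Extended square: lon ⌊0.07388/0.00833333⌋ = 8; lat ⌊0.02147/0.00416667⌋ = 5.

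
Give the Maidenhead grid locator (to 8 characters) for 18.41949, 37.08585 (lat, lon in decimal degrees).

KK88nk00

Add 180° to longitude and 90° to latitude: 217.08585, 108.41949.
Field: 217.08585/20 → 10 → K, 108.41949/10 → 10 → K; chars KK.
Square: 17.08585/2 → 8, 8.41949/1 → 8; chars 88.
Subsquare: 1.08585/0.0833333 → 13 → n, 0.41949/0.0416667 → 10 → k; chars nk.
Extended square: 0.00252/0.00833333 → 0, 0.00282/0.00416667 → 0; chars 00.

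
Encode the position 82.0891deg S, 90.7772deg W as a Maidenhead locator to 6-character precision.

EA47ov

Offset from 180°W / 90°S: lon 89.2228°, lat 7.9109°.
Field: 89.2228/20 → 4 → E, 7.9109/10 → 0 → A; chars EA.
Square: 9.2228/2 → 4, 7.9109/1 → 7; chars 47.
Subsquare: 1.2228/0.0833333 → 14 → o, 0.9109/0.0416667 → 21 → v; chars ov.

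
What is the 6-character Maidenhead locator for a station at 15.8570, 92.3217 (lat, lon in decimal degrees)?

NK65du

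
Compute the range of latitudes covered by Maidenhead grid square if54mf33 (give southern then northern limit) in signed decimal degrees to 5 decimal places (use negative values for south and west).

Field I=8, F=5: +8·20° lon, +5·10° lat → SW at lon -20°, lat -40°.
Square 5, 4: +5·2° lon, +4·1° lat → SW at lon -10°, lat -36°.
Subsquare m=12, f=5: +12·0.0833333° lon, +5·0.0416667° lat → SW at lon -9°, lat -35.7917°.
Extended square 3, 3: +3·0.00833333° lon, +3·0.00416667° lat → SW at lon -8.975°, lat -35.7792°.
Cell spans 0.00833333° lon × 0.00416667° lat.
south -35.77917, north -35.77500.

-35.77917, -35.77500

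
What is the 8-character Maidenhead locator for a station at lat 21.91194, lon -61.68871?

FL91dv78

Add 180° to longitude and 90° to latitude: 118.31129, 111.91194.
Field (20°×10°, letters A–R): lon ⌊118.31129/20⌋ = 5 → F; lat ⌊111.91194/10⌋ = 11 → L.
Square (2°×1°, digits 0–9): lon ⌊18.31129/2⌋ = 9; lat ⌊1.91194/1⌋ = 1.
Subsquare (5′×2.5′, letters a–x): lon ⌊0.31129/0.0833333⌋ = 3 → d; lat ⌊0.91194/0.0416667⌋ = 21 → v.
Extended square (30″×15″, digits 0–9): lon ⌊0.06129/0.00833333⌋ = 7; lat ⌊0.03694/0.00416667⌋ = 8.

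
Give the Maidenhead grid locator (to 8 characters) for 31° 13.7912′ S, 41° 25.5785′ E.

Add 180° to longitude and 90° to latitude: 221.42631, 58.77015.
Field (20°×10°, letters A–R): 221.42631/20 → 11 → L, 58.77015/10 → 5 → F; chars LF.
Square (2°×1°, digits 0–9): 1.42631/2 → 0, 8.77015/1 → 8; chars 08.
Subsquare (5′×2.5′, letters a–x): 1.42631/0.0833333 → 17 → r, 0.77015/0.0416667 → 18 → s; chars rs.
Extended square (30″×15″, digits 0–9): 0.00964/0.00833333 → 1, 0.02015/0.00416667 → 4; chars 14.

LF08rs14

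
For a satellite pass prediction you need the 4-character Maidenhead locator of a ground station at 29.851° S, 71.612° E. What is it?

MG50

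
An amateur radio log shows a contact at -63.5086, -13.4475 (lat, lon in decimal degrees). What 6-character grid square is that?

IC36gl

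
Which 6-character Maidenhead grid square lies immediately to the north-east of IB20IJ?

IB20jk

Longitude subsquare i = 8; +1 → 9 = j.
Latitude subsquare j = 9; +1 → 10 = k.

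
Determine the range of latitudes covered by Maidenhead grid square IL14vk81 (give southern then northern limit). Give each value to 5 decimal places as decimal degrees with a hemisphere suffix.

24.42083° N, 24.42500° N

Field I=8, L=11: +8·20° lon, +11·10° lat → SW at lon -20°, lat 20°.
Square 1, 4: +1·2° lon, +4·1° lat → SW at lon -18°, lat 24°.
Subsquare v=21, k=10: +21·0.0833333° lon, +10·0.0416667° lat → SW at lon -16.25°, lat 24.4167°.
Extended square 8, 1: +8·0.00833333° lon, +1·0.00416667° lat → SW at lon -16.1833°, lat 24.4208°.
Cell spans 0.00833333° lon × 0.00416667° lat.
south 24.42083° N, north 24.42500° N.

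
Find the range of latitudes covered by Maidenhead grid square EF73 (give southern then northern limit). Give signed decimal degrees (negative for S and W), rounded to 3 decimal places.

-37.000, -36.000

Field E=4, F=5: +4·20° lon, +5·10° lat → SW at lon -100°, lat -40°.
Square 7, 3: +7·2° lon, +3·1° lat → SW at lon -86°, lat -37°.
Cell spans 2° lon × 1° lat.
south -37.000, north -36.000.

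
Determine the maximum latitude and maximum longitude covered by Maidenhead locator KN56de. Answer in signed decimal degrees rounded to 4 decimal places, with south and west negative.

46.2083, 30.3333

Field K=10, N=13: +10·20° lon, +13·10° lat → SW at lon 20°, lat 40°.
Square 5, 6: +5·2° lon, +6·1° lat → SW at lon 30°, lat 46°.
Subsquare d=3, e=4: +3·0.0833333° lon, +4·0.0416667° lat → SW at lon 30.25°, lat 46.1667°.
Cell spans 0.0833333° lon × 0.0416667° lat. NE corner is SW corner plus one full cell.
latitude 46.2083, longitude 30.3333.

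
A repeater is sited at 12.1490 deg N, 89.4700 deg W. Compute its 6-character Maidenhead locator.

Shift to the Maidenhead origin (180°W, 90°S): lon 90.5300, lat 102.1490.
Field: 90.5300/20 → 4 → E, 102.1490/10 → 10 → K; chars EK.
Square: 10.5300/2 → 5, 2.1490/1 → 2; chars 52.
Subsquare: 0.5300/0.0833333 → 6 → g, 0.1490/0.0416667 → 3 → d; chars gd.

EK52gd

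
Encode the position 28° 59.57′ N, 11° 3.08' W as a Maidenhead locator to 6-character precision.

Shift to the Maidenhead origin (180°W, 90°S): lon 168.9487, lat 118.9928.
Field: lon ⌊168.9487/20⌋ = 8 → I; lat ⌊118.9928/10⌋ = 11 → L.
Square: lon ⌊8.9487/2⌋ = 4; lat ⌊8.9928/1⌋ = 8.
Subsquare: lon ⌊0.9487/0.0833333⌋ = 11 → l; lat ⌊0.9928/0.0416667⌋ = 23 → x.

IL48lx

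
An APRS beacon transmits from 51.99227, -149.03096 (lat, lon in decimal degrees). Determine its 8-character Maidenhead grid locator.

BO51lx68

Shift to the Maidenhead origin (180°W, 90°S): lon 30.96904, lat 141.99227.
Field: lon ⌊30.96904/20⌋ = 1 → B; lat ⌊141.99227/10⌋ = 14 → O.
Square: lon ⌊10.96904/2⌋ = 5; lat ⌊1.99227/1⌋ = 1.
Subsquare: lon ⌊0.96904/0.0833333⌋ = 11 → l; lat ⌊0.99227/0.0416667⌋ = 23 → x.
Extended square: lon ⌊0.05237/0.00833333⌋ = 6; lat ⌊0.03394/0.00416667⌋ = 8.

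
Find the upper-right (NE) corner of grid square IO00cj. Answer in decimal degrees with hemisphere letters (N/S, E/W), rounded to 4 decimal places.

50.4167° N, 19.7500° W

Field I=8, O=14: +8·20° lon, +14·10° lat → SW at lon -20°, lat 50°.
Square 0, 0: +0·2° lon, +0·1° lat → SW at lon -20°, lat 50°.
Subsquare c=2, j=9: +2·0.0833333° lon, +9·0.0416667° lat → SW at lon -19.8333°, lat 50.375°.
Cell spans 0.0833333° lon × 0.0416667° lat. NE corner is SW corner plus one full cell.
latitude 50.4167° N, longitude 19.7500° W.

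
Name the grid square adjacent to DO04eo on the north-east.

DO04fp

Longitude subsquare e = 4; +1 → 5 = f.
Latitude subsquare o = 14; +1 → 15 = p.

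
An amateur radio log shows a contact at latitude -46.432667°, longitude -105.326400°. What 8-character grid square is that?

DE73in06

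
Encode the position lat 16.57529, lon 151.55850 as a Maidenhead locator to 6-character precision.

QK56sn

Add 180° to longitude and 90° to latitude: 331.5585, 106.5753.
Field: 331.5585/20 → 16 → Q, 106.5753/10 → 10 → K; chars QK.
Square: 11.5585/2 → 5, 6.5753/1 → 6; chars 56.
Subsquare: 1.5585/0.0833333 → 18 → s, 0.5753/0.0416667 → 13 → n; chars sn.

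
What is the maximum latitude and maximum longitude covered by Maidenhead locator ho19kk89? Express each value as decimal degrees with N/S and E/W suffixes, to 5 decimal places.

Field H=7, O=14: +7·20° lon, +14·10° lat → SW at lon -40°, lat 50°.
Square 1, 9: +1·2° lon, +9·1° lat → SW at lon -38°, lat 59°.
Subsquare k=10, k=10: +10·0.0833333° lon, +10·0.0416667° lat → SW at lon -37.1667°, lat 59.4167°.
Extended square 8, 9: +8·0.00833333° lon, +9·0.00416667° lat → SW at lon -37.1°, lat 59.4542°.
Cell spans 0.00833333° lon × 0.00416667° lat. NE corner is SW corner plus one full cell.
latitude 59.45833° N, longitude 37.09167° W.

59.45833° N, 37.09167° W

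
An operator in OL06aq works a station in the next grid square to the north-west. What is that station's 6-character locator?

NL96xr

Longitude subsquare a = 0; −1 → -1, wraps to 23 = x, carry into square.
Longitude square 0; −1 → -1, wraps to 9, carry into field.
Longitude field O = 14; −1 → 13 = N.
Latitude subsquare q = 16; +1 → 17 = r.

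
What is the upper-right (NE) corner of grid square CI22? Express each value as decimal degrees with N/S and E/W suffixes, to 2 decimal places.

Field C=2, I=8: +2·20° lon, +8·10° lat → SW at lon -140°, lat -10°.
Square 2, 2: +2·2° lon, +2·1° lat → SW at lon -136°, lat -8°.
Cell spans 2° lon × 1° lat. NE corner is SW corner plus one full cell.
latitude 7.00° S, longitude 134.00° W.

7.00° S, 134.00° W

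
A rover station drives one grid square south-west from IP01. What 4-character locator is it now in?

HP90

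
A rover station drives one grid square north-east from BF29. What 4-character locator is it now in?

Longitude square 2; +1 → 3.
Latitude square 9; +1 → 10, wraps to 0, carry into field.
Latitude field F = 5; +1 → 6 = G.

BG30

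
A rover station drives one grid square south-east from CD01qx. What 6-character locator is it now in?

CD01rw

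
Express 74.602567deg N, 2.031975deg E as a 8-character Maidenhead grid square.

Add 180° to longitude and 90° to latitude: 182.03197, 164.60257.
Field: 182.03197/20 → 9 → J, 164.60257/10 → 16 → Q; chars JQ.
Square: 2.03197/2 → 1, 4.60257/1 → 4; chars 14.
Subsquare: 0.03197/0.0833333 → 0 → a, 0.60257/0.0416667 → 14 → o; chars ao.
Extended square: 0.03197/0.00833333 → 3, 0.01923/0.00416667 → 4; chars 34.

JQ14ao34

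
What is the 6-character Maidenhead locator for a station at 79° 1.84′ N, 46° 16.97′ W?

Offset from 180°W / 90°S: lon 133.7172°, lat 169.0307°.
Field (20°×10°, letters A–R): 133.7172/20 → 6 → G, 169.0307/10 → 16 → Q; chars GQ.
Square (2°×1°, digits 0–9): 13.7172/2 → 6, 9.0307/1 → 9; chars 69.
Subsquare (5′×2.5′, letters a–x): 1.7172/0.0833333 → 20 → u, 0.0307/0.0416667 → 0 → a; chars ua.

GQ69ua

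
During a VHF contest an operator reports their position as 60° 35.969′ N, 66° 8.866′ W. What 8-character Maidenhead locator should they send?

FP60wo23

Shift to the Maidenhead origin (180°W, 90°S): lon 113.85223, lat 150.59948.
Field: 113.85223/20 → 5 → F, 150.59948/10 → 15 → P; chars FP.
Square: 13.85223/2 → 6, 0.59948/1 → 0; chars 60.
Subsquare: 1.85223/0.0833333 → 22 → w, 0.59948/0.0416667 → 14 → o; chars wo.
Extended square: 0.01890/0.00833333 → 2, 0.01615/0.00416667 → 3; chars 23.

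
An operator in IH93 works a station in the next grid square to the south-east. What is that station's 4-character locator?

Longitude square 9; +1 → 10, wraps to 0, carry into field.
Longitude field I = 8; +1 → 9 = J.
Latitude square 3; −1 → 2.

JH02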